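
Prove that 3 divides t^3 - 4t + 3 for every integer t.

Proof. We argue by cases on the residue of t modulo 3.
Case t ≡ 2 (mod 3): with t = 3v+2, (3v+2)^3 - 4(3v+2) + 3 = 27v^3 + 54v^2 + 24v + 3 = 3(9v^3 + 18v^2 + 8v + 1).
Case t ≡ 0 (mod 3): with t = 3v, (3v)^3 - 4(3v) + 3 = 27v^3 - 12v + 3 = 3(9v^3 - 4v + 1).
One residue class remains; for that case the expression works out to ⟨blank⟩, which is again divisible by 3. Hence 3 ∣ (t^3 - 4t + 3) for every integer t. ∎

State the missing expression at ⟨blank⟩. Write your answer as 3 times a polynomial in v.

3(9v^3 + 9v^2 - v)

Only t ≡ 1 (mod 3) is unaccounted for. Put t = 3v+1:
(3v+1)^3 - 4(3v+1) + 3 expands to 27v^3 + 27v^2 - 3v,
and factoring out 3 leaves 3(9v^3 + 9v^2 - v).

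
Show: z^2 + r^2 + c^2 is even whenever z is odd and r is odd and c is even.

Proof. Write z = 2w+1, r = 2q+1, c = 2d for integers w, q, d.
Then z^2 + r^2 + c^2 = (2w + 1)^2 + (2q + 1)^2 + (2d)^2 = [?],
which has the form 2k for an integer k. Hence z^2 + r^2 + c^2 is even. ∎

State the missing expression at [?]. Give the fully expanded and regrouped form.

2(2d^2 + 2q^2 + 2q + 2w^2 + 2w + 1)

(2w + 1)^2 + (2q + 1)^2 + (2d)^2 = 4d^2 + 4q^2 + 4q + 4w^2 + 4w + 2
= 2(2d^2 + 2q^2 + 2q + 2w^2 + 2w + 1).
Since 2d^2 + 2q^2 + 2q + 2w^2 + 2w + 1 is an integer, the sum of squares is of the form 2k for an integer k.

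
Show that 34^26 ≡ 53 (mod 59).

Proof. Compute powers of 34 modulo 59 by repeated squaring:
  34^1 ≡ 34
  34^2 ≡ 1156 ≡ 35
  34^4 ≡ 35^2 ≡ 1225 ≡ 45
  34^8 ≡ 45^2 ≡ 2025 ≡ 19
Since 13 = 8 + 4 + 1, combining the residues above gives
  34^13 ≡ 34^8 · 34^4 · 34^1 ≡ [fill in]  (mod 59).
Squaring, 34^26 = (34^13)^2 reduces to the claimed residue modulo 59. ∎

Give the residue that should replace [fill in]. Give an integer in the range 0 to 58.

42

34^8 · 34^4 · 34^1 ≡ 19 · 45 · 34 = 29070.
29070 mod 59 = 42, so 34^13 ≡ 42 (mod 59).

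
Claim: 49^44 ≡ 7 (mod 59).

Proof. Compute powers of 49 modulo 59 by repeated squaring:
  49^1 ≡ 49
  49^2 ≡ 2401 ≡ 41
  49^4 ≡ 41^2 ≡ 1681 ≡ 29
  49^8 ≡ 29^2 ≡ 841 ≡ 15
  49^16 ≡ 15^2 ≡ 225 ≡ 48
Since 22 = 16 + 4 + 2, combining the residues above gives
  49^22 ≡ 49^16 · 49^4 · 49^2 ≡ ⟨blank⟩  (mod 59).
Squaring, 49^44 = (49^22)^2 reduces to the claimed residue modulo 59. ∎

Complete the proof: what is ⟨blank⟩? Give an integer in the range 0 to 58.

19

49^16 · 49^4 · 49^2 ≡ 48 · 29 · 41 = 57072.
57072 mod 59 = 19, so 49^22 ≡ 19 (mod 59).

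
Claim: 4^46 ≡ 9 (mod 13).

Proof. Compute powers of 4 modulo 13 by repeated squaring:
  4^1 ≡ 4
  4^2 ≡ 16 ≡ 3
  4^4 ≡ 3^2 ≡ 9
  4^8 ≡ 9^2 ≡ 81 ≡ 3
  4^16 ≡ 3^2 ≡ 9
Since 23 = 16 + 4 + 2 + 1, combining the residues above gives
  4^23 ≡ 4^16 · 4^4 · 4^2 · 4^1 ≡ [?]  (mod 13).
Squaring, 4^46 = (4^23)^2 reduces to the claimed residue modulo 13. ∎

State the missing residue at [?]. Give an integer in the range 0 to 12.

Multiply the listed residues: 9 · 9 · 3 · 4 = 81 → 243 → 972.
Reducing modulo 13: 972 = 74·13 + 10, so 4^23 ≡ 10.

10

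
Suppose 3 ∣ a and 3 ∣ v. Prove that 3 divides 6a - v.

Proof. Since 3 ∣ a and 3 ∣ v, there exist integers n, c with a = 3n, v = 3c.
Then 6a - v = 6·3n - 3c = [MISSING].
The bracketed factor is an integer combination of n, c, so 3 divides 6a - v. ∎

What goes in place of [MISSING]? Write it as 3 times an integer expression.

3(-c + 6n)

Each term has a factor of 3: 6·3n - 3c = 3·(-c + 6n).
Since -c + 6n is an integer, 3 ∣ (6a - v).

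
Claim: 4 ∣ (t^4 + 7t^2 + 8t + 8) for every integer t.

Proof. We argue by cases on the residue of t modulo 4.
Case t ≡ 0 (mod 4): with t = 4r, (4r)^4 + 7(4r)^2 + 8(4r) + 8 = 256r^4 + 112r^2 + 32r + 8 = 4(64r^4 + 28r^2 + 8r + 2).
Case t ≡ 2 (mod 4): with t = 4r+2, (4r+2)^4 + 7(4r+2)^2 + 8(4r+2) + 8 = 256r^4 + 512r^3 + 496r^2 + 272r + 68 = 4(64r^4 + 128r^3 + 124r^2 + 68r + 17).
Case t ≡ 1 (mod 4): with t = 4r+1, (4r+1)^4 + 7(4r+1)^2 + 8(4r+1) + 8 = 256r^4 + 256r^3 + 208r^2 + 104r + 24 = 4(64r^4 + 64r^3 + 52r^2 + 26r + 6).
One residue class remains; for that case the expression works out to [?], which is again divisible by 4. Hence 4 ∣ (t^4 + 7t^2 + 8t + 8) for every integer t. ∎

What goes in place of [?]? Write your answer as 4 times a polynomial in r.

4(64r^4 + 192r^3 + 244r^2 + 158r + 44)

Only t ≡ 3 (mod 4) is unaccounted for. Put t = 4r+3:
(4r+3)^4 + 7(4r+3)^2 + 8(4r+3) + 8 expands to 256r^4 + 768r^3 + 976r^2 + 632r + 176,
and factoring out 4 leaves 4(64r^4 + 192r^3 + 244r^2 + 158r + 44).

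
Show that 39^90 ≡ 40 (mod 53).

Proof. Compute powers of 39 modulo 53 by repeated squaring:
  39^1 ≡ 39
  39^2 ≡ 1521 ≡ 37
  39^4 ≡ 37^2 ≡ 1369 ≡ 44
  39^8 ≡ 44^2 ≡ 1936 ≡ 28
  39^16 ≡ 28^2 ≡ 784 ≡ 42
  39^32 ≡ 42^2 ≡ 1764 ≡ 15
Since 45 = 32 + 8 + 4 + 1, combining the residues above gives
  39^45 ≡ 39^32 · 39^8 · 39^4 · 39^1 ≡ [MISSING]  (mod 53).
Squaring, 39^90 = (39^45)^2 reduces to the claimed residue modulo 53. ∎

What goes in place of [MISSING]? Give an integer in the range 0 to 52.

39^32 · 39^8 · 39^4 · 39^1 ≡ 15 · 28 · 44 · 39 = 720720.
720720 mod 53 = 26, so 39^45 ≡ 26 (mod 53).

26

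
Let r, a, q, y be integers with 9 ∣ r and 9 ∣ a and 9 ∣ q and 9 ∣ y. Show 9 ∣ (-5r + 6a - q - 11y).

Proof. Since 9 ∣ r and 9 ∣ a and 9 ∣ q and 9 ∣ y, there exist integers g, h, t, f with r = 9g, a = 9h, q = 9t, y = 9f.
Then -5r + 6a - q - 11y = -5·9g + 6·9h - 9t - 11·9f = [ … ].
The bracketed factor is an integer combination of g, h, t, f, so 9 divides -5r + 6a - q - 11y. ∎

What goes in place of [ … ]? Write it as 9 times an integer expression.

Each term has a factor of 9: -5·9g + 6·9h - 9t - 11·9f = 9·(-11f - 5g + 6h - t).
Since -11f - 5g + 6h - t is an integer, 9 ∣ (-5r + 6a - q - 11y).

9(-11f - 5g + 6h - t)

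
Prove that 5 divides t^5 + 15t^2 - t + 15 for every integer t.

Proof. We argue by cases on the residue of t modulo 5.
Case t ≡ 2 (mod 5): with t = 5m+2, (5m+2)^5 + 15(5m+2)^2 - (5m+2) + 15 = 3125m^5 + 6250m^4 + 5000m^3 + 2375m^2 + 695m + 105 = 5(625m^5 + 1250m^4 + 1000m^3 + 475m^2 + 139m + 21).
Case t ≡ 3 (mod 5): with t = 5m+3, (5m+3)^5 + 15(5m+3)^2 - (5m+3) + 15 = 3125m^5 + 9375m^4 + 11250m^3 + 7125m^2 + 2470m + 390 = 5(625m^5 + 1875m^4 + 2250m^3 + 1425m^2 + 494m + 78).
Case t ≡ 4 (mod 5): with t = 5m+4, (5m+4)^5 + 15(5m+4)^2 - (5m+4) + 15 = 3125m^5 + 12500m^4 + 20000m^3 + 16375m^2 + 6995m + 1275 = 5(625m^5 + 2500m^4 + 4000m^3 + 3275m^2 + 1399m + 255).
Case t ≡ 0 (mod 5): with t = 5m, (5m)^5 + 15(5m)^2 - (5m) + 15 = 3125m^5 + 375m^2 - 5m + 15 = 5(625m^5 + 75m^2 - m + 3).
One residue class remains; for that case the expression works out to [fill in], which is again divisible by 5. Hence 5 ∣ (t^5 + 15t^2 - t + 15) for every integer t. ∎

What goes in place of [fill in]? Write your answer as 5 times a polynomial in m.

5(625m^5 + 625m^4 + 250m^3 + 125m^2 + 34m + 6)

The residues treated are {2, 3, 4, 0}, so the missing case is t ≡ 1 (mod 5); write t = 5m+1.
Then (5m+1)^5 + 15(5m+1)^2 - (5m+1) + 15 = 3125m^5 + 3125m^4 + 1250m^3 + 625m^2 + 170m + 30 = 5(625m^5 + 625m^4 + 250m^3 + 125m^2 + 34m + 6).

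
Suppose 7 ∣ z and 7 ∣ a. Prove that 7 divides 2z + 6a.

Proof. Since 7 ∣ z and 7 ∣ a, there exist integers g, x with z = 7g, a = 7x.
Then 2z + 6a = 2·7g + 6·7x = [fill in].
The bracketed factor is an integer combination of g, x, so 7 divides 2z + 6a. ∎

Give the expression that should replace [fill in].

Pull the common 7 out of every term: 2·7g + 6·7x = 7(2g + 6x).
2g + 6x is an integer, which exhibits the divisibility.

7(2g + 6x)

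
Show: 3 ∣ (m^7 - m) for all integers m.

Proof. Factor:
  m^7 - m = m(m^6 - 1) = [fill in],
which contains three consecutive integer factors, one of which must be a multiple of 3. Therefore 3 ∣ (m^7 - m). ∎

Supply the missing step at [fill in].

m^6 - 1 = (m^2 - 1)(m^4 + m^2 + 1), and m^2 - 1 = (m-1)(m+1).
So m(m^6 - 1) = (m - 1)m(m + 1)(m^4 + m^2 + 1).

(m - 1)m(m + 1)(m^4 + m^2 + 1)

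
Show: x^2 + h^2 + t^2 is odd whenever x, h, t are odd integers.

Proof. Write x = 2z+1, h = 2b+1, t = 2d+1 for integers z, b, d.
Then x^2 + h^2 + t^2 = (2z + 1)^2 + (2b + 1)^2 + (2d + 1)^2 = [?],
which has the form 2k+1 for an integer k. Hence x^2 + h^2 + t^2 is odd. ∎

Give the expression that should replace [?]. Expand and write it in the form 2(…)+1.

2(2b^2 + 2b + 2d^2 + 2d + 2z^2 + 2z + 1) + 1

(2z + 1)^2 + (2b + 1)^2 + (2d + 1)^2 = 4b^2 + 4b + 4d^2 + 4d + 4z^2 + 4z + 3
= 2(2b^2 + 2b + 2d^2 + 2d + 2z^2 + 2z + 1) + 1.
Since 2b^2 + 2b + 2d^2 + 2d + 2z^2 + 2z + 1 is an integer, the sum of squares is of the form 2k+1 for an integer k.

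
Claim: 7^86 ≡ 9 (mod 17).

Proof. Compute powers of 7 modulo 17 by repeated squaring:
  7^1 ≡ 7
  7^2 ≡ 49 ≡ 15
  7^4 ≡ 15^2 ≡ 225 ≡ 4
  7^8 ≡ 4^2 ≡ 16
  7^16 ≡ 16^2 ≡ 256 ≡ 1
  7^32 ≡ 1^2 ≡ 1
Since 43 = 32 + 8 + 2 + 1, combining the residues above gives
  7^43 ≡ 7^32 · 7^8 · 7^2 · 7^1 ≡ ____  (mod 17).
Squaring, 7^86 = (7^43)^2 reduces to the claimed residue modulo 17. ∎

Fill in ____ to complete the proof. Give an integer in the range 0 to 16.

14

7^32 · 7^8 · 7^2 · 7^1 ≡ 1 · 16 · 15 · 7 = 1680.
1680 mod 17 = 14, so 7^43 ≡ 14 (mod 17).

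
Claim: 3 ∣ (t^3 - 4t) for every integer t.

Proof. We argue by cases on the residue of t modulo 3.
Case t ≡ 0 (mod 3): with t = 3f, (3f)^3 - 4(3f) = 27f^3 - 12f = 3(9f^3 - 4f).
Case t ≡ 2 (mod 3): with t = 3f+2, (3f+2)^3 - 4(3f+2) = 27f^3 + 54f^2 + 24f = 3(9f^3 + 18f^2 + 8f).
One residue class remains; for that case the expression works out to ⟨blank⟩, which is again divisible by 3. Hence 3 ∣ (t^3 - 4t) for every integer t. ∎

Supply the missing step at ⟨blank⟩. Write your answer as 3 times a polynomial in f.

Only t ≡ 1 (mod 3) is unaccounted for. Put t = 3f+1:
(3f+1)^3 - 4(3f+1) expands to 27f^3 + 27f^2 - 3f - 3,
and factoring out 3 leaves 3(9f^3 + 9f^2 - f - 1).

3(9f^3 + 9f^2 - f - 1)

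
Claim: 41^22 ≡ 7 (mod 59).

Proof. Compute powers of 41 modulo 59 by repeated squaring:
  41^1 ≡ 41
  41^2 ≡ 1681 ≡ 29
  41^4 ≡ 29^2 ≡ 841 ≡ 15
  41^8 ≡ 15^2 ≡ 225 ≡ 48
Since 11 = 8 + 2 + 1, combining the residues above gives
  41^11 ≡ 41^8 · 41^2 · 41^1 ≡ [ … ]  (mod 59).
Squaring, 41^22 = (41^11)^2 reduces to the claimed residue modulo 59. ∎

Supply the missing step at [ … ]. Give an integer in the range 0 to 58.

19

41^8 · 41^2 · 41^1 ≡ 48 · 29 · 41 = 57072.
57072 mod 59 = 19, so 41^11 ≡ 19 (mod 59).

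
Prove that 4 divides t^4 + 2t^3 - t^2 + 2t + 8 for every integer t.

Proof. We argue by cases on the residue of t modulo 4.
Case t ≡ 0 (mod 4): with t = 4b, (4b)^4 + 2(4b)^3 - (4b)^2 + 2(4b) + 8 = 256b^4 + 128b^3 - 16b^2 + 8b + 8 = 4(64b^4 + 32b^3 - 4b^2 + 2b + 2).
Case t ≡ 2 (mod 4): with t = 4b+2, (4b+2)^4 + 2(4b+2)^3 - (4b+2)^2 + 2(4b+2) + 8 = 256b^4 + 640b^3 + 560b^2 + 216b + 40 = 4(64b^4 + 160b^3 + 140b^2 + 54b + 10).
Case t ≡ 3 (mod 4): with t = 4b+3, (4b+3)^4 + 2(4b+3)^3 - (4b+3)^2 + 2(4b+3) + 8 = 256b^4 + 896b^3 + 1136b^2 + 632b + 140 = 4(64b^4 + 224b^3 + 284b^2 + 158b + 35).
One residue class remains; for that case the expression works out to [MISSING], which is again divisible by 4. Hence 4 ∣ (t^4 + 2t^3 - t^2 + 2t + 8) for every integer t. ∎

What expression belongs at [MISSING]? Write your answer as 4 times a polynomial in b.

Only t ≡ 1 (mod 4) is unaccounted for. Put t = 4b+1:
(4b+1)^4 + 2(4b+1)^3 - (4b+1)^2 + 2(4b+1) + 8 expands to 256b^4 + 384b^3 + 176b^2 + 40b + 12,
and factoring out 4 leaves 4(64b^4 + 96b^3 + 44b^2 + 10b + 3).

4(64b^4 + 96b^3 + 44b^2 + 10b + 3)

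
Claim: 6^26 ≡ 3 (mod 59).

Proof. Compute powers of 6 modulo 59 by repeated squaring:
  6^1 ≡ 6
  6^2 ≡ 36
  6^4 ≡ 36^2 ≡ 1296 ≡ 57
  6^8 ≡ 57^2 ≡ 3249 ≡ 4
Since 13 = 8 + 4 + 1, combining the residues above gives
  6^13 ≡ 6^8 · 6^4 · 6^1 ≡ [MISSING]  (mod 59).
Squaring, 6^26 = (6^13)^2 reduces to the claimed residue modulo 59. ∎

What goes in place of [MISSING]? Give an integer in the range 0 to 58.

11

6^8 · 6^4 · 6^1 ≡ 4 · 57 · 6 = 1368.
1368 mod 59 = 11, so 6^13 ≡ 11 (mod 59).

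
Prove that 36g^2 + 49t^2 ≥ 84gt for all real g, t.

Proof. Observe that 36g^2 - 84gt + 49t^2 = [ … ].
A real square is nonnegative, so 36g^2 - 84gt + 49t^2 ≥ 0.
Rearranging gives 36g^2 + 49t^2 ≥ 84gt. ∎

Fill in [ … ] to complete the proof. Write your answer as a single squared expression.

(6g - 7t)^2

The leading and trailing coefficients are 6^2 and 7^2, and 84 = 2·6·7, so the trinomial is (6g - 7t)^2.
Hence 36g^2 - 84gt + 49t^2 ≥ 0.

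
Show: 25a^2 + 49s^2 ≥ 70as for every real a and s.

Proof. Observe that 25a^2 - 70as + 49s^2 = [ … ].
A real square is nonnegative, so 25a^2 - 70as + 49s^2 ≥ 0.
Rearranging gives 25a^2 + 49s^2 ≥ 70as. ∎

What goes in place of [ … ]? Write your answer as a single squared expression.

(5a - 7s)^2

The leading and trailing coefficients are 5^2 and 7^2, and 70 = 2·5·7, so the trinomial is (5a - 7s)^2.
Hence 25a^2 - 70as + 49s^2 ≥ 0.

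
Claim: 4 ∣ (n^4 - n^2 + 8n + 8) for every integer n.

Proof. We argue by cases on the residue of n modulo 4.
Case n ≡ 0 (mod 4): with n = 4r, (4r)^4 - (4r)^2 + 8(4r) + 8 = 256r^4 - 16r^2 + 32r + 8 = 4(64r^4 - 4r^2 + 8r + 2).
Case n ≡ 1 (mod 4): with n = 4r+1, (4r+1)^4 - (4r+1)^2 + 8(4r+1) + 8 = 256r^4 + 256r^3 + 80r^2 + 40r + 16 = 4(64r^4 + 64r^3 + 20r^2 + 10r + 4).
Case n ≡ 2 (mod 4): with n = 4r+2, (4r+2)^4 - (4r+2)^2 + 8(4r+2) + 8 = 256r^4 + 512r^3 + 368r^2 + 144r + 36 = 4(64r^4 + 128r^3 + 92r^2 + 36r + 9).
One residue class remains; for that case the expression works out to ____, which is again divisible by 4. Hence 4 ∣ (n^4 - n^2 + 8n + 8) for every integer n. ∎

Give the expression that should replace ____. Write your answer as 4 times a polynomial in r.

The residues treated are {0, 1, 2}, so the missing case is n ≡ 3 (mod 4); write n = 4r+3.
Then (4r+3)^4 - (4r+3)^2 + 8(4r+3) + 8 = 256r^4 + 768r^3 + 848r^2 + 440r + 104 = 4(64r^4 + 192r^3 + 212r^2 + 110r + 26).

4(64r^4 + 192r^3 + 212r^2 + 110r + 26)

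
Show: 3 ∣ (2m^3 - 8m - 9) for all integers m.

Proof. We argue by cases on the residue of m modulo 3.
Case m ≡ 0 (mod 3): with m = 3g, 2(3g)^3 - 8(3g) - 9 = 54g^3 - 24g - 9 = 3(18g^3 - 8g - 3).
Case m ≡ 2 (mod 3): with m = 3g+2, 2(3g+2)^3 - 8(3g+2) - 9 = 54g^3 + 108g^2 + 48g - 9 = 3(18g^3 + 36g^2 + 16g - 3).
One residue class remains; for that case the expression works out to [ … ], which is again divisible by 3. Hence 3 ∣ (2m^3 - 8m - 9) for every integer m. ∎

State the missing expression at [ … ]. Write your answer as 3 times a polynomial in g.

Only m ≡ 1 (mod 3) is unaccounted for. Put m = 3g+1:
2(3g+1)^3 - 8(3g+1) - 9 expands to 54g^3 + 54g^2 - 6g - 15,
and factoring out 3 leaves 3(18g^3 + 18g^2 - 2g - 5).

3(18g^3 + 18g^2 - 2g - 5)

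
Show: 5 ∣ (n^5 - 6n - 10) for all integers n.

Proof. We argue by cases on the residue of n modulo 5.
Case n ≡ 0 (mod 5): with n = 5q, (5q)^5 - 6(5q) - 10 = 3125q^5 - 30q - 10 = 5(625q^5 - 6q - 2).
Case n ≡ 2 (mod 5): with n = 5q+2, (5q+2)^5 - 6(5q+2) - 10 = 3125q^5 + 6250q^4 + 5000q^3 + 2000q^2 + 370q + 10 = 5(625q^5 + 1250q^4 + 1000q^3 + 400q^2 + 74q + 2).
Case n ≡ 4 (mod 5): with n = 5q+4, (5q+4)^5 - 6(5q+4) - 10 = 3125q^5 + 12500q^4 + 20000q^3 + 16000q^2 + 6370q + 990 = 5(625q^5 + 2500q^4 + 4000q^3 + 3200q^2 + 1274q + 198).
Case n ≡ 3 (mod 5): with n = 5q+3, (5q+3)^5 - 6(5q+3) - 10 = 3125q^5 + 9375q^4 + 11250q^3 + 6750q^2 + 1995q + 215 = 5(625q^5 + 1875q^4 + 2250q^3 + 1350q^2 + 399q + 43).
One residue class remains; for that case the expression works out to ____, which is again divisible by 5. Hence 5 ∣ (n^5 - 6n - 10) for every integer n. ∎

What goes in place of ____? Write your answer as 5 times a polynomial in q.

The residues treated are {0, 2, 4, 3}, so the missing case is n ≡ 1 (mod 5); write n = 5q+1.
Then (5q+1)^5 - 6(5q+1) - 10 = 3125q^5 + 3125q^4 + 1250q^3 + 250q^2 - 5q - 15 = 5(625q^5 + 625q^4 + 250q^3 + 50q^2 - q - 3).

5(625q^5 + 625q^4 + 250q^3 + 50q^2 - q - 3)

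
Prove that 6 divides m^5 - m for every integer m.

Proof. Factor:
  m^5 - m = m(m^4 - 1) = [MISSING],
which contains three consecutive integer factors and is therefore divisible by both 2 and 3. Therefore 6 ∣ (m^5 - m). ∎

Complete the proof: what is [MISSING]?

(m - 1)m(m + 1)(m^2 + 1)

m^4 - 1 = (m^2 - 1)(m^2 + 1), and m^2 - 1 = (m-1)(m+1).
So m(m^4 - 1) = (m - 1)m(m + 1)(m^2 + 1).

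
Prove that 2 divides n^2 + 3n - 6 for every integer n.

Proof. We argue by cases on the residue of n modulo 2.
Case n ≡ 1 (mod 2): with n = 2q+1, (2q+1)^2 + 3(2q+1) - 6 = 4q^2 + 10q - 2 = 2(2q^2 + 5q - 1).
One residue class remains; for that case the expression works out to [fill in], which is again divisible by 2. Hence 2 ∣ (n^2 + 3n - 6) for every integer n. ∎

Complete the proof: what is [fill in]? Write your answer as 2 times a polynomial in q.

Only n ≡ 0 (mod 2) is unaccounted for. Put n = 2q:
(2q)^2 + 3(2q) - 6 expands to 4q^2 + 6q - 6,
and factoring out 2 leaves 2(2q^2 + 3q - 3).

2(2q^2 + 3q - 3)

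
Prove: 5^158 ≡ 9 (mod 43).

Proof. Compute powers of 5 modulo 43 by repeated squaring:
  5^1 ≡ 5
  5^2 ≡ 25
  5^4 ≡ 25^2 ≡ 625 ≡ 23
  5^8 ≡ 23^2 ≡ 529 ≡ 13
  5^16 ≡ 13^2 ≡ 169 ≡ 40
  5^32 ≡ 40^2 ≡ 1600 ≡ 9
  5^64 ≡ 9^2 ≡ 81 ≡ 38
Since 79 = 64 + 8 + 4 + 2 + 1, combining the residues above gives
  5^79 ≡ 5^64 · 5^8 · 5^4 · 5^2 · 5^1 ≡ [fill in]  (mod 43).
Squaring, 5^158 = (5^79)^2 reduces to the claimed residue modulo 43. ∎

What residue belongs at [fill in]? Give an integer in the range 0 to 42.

3

5^64 · 5^8 · 5^4 · 5^2 · 5^1 ≡ 38 · 13 · 23 · 25 · 5 = 1420250.
1420250 mod 43 = 3, so 5^79 ≡ 3 (mod 43).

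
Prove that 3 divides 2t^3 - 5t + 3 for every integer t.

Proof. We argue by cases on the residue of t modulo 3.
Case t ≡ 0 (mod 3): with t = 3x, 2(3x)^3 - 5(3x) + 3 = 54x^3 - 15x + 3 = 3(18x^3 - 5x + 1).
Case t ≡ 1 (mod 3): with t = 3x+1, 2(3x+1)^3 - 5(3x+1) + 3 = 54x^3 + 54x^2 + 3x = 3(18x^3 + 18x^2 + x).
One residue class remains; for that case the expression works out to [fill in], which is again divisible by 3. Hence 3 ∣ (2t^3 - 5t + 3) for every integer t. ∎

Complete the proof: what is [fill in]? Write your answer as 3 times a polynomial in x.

3(18x^3 + 36x^2 + 19x + 3)

The residues treated are {0, 1}, so the missing case is t ≡ 2 (mod 3); write t = 3x+2.
Then 2(3x+2)^3 - 5(3x+2) + 3 = 54x^3 + 108x^2 + 57x + 9 = 3(18x^3 + 36x^2 + 19x + 3).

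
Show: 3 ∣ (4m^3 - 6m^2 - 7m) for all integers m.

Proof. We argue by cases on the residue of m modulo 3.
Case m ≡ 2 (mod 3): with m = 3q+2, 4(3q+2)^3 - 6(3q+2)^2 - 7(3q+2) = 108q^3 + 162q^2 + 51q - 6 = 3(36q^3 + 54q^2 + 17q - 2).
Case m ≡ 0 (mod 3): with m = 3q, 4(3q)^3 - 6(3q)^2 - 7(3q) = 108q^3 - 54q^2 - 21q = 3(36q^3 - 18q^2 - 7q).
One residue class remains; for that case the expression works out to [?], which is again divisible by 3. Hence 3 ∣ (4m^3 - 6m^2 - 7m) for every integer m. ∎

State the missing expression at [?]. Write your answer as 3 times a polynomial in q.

The residues treated are {2, 0}, so the missing case is m ≡ 1 (mod 3); write m = 3q+1.
Then 4(3q+1)^3 - 6(3q+1)^2 - 7(3q+1) = 108q^3 + 54q^2 - 21q - 9 = 3(36q^3 + 18q^2 - 7q - 3).

3(36q^3 + 18q^2 - 7q - 3)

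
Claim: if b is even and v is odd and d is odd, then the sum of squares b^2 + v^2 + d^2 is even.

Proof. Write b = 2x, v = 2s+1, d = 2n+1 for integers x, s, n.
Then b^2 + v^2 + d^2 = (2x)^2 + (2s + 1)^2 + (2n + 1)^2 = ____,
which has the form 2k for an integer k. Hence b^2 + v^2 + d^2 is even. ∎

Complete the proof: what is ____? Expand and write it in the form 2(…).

2(2n^2 + 2n + 2s^2 + 2s + 2x^2 + 1)

(2x)^2 + (2s + 1)^2 + (2n + 1)^2 = 4n^2 + 4n + 4s^2 + 4s + 4x^2 + 2
= 2(2n^2 + 2n + 2s^2 + 2s + 2x^2 + 1).
Since 2n^2 + 2n + 2s^2 + 2s + 2x^2 + 1 is an integer, the sum of squares is of the form 2k for an integer k.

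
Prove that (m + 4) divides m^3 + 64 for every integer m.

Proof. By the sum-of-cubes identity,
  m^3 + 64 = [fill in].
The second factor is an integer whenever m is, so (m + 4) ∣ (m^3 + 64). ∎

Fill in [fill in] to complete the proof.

(m + 4)(m^2 - 4m + 16)

a^3 + b^3 = (a + b)(a^2 - ab + b^2). With a = m, b = 4:
m^3 + 64 = (m + 4)(m^2 - 4m + 16).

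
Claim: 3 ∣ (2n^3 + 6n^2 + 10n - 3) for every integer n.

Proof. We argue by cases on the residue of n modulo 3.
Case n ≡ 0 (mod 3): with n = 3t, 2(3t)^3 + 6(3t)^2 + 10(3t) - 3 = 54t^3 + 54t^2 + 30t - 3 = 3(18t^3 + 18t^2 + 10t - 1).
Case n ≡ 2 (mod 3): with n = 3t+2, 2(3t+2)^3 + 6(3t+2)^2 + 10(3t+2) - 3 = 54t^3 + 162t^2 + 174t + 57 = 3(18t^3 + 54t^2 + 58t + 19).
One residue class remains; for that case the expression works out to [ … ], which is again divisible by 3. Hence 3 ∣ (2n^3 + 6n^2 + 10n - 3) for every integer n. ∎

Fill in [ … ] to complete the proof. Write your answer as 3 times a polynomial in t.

3(18t^3 + 36t^2 + 28t + 5)

Only n ≡ 1 (mod 3) is unaccounted for. Put n = 3t+1:
2(3t+1)^3 + 6(3t+1)^2 + 10(3t+1) - 3 expands to 54t^3 + 108t^2 + 84t + 15,
and factoring out 3 leaves 3(18t^3 + 36t^2 + 28t + 5).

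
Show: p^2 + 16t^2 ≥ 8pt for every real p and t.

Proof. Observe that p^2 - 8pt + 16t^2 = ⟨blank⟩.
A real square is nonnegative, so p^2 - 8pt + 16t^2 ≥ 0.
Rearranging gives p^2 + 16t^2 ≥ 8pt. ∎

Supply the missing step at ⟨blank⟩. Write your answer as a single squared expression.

p^2 - 8pt + 16t^2 is a perfect-square trinomial: the outer terms are (p)^2 and (4t)^2, and the cross term is -2·p·4t.
So p^2 - 8pt + 16t^2 = (p - 4t)^2 ≥ 0.

(p - 4t)^2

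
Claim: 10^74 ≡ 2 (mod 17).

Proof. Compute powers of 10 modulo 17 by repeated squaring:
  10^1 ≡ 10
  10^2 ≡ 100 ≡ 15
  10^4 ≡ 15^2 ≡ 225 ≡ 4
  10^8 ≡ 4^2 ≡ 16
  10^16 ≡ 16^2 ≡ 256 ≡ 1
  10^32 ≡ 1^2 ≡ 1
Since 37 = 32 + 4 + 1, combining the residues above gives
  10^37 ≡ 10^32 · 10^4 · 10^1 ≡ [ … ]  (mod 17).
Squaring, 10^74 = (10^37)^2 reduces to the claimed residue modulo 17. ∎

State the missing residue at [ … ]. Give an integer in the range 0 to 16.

Multiply the listed residues: 1 · 4 · 10 = 4 → 40.
Reducing modulo 17: 40 = 2·17 + 6, so 10^37 ≡ 6.

6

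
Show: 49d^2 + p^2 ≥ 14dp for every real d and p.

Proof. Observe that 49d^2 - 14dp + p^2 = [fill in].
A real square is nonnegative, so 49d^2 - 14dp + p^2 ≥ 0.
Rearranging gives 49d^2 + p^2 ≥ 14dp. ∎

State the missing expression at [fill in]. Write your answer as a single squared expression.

(7d - p)^2

The leading and trailing coefficients are 7^2 and 1^2, and 14 = 2·7·1, so the trinomial is (7d - p)^2.
Hence 49d^2 - 14dp + p^2 ≥ 0.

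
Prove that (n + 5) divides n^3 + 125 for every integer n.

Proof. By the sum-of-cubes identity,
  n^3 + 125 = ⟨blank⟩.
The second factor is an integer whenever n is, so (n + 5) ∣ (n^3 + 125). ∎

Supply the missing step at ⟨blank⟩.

(n + 5)(n^2 - 5n + 25)

a^3 + b^3 = (a + b)(a^2 - ab + b^2). With a = n, b = 5:
n^3 + 125 = (n + 5)(n^2 - 5n + 25).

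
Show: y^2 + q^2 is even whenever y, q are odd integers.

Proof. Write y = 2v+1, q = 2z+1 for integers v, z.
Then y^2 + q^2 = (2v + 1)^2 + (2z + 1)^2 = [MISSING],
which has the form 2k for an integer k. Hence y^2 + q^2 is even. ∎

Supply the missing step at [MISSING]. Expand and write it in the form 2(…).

2(2v^2 + 2v + 2z^2 + 2z + 1)

Expanding: (2v + 1)^2 + (2z + 1)^2 = 4v^2 + 4v + 4z^2 + 4z + 2.
Every term is even; pulling out the factor of 2 gives 2(2v^2 + 2v + 2z^2 + 2z + 1).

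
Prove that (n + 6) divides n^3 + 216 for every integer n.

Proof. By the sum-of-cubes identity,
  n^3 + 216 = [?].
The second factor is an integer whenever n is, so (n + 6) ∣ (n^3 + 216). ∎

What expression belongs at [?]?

(n + 6)(n^2 - 6n + 36)

a^3 + b^3 = (a + b)(a^2 - ab + b^2). With a = n, b = 6:
n^3 + 216 = (n + 6)(n^2 - 6n + 36).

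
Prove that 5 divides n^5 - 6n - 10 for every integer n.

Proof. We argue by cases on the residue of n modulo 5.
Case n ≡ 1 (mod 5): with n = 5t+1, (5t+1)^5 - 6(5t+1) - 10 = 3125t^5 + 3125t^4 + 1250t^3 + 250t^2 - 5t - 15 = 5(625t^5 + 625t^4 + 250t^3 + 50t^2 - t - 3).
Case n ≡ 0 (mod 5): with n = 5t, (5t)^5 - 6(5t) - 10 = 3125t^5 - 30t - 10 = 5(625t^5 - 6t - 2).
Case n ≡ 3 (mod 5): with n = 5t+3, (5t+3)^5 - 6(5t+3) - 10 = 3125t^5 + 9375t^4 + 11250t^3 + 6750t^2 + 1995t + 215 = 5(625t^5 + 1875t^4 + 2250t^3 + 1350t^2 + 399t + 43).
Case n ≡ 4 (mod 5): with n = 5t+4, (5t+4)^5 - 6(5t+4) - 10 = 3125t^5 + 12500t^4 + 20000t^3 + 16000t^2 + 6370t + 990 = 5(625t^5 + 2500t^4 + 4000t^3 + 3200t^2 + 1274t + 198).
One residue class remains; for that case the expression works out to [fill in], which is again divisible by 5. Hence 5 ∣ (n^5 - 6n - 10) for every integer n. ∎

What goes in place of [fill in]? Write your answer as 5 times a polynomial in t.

5(625t^5 + 1250t^4 + 1000t^3 + 400t^2 + 74t + 2)

The residues treated are {1, 0, 3, 4}, so the missing case is n ≡ 2 (mod 5); write n = 5t+2.
Then (5t+2)^5 - 6(5t+2) - 10 = 3125t^5 + 6250t^4 + 5000t^3 + 2000t^2 + 370t + 10 = 5(625t^5 + 1250t^4 + 1000t^3 + 400t^2 + 74t + 2).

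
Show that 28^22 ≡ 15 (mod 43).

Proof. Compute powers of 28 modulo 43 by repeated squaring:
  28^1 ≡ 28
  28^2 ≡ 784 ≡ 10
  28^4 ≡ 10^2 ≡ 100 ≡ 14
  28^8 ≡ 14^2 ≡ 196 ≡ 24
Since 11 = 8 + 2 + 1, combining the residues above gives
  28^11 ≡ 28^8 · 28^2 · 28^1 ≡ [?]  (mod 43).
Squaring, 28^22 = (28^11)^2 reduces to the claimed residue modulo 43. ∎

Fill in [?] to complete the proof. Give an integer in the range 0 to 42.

12

28^8 · 28^2 · 28^1 ≡ 24 · 10 · 28 = 6720.
6720 mod 43 = 12, so 28^11 ≡ 12 (mod 43).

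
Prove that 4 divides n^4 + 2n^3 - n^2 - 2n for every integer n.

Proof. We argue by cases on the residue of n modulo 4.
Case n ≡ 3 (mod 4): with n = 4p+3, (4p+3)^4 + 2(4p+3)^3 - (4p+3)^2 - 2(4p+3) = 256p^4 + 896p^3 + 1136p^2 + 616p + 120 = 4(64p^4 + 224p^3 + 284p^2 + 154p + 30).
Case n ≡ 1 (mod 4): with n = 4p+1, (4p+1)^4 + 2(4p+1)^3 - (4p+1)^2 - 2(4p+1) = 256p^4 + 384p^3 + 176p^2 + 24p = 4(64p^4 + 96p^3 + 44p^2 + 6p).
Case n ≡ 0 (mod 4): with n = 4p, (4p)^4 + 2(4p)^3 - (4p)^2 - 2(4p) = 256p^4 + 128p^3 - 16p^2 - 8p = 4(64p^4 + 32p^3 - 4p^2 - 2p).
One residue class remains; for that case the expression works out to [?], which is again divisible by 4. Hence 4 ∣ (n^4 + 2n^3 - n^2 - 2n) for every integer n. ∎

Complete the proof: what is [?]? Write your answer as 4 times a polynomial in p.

The residues treated are {3, 1, 0}, so the missing case is n ≡ 2 (mod 4); write n = 4p+2.
Then (4p+2)^4 + 2(4p+2)^3 - (4p+2)^2 - 2(4p+2) = 256p^4 + 640p^3 + 560p^2 + 200p + 24 = 4(64p^4 + 160p^3 + 140p^2 + 50p + 6).

4(64p^4 + 160p^3 + 140p^2 + 50p + 6)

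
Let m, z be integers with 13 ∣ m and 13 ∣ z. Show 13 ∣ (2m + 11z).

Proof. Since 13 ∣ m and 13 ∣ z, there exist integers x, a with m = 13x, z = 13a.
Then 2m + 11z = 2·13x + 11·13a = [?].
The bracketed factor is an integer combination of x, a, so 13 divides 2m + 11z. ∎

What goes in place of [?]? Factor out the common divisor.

13(11a + 2x)

Pull the common 13 out of every term: 2·13x + 11·13a = 13(11a + 2x).
11a + 2x is an integer, which exhibits the divisibility.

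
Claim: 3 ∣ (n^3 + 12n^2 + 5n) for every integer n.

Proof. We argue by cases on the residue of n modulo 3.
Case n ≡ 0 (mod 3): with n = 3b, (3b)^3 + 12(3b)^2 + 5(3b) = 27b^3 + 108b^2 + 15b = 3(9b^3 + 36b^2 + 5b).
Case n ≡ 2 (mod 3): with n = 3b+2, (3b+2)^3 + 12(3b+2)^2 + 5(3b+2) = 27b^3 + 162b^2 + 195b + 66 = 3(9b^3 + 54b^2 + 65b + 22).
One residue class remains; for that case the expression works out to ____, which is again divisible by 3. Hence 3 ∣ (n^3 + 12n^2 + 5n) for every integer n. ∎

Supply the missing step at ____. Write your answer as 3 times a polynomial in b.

Only n ≡ 1 (mod 3) is unaccounted for. Put n = 3b+1:
(3b+1)^3 + 12(3b+1)^2 + 5(3b+1) expands to 27b^3 + 135b^2 + 96b + 18,
and factoring out 3 leaves 3(9b^3 + 45b^2 + 32b + 6).

3(9b^3 + 45b^2 + 32b + 6)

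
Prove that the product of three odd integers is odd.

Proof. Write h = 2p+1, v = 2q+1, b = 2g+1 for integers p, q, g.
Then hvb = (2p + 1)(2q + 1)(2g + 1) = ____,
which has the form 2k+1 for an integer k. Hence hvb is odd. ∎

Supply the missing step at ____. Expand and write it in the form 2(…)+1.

2(4gpq + 2gp + 2gq + g + 2pq + p + q) + 1

Expanding: (2p + 1)(2q + 1)(2g + 1) = 8gpq + 4gp + 4gq + 2g + 4pq + 2p + 2q + 1.
Every term except the constant is even, so this is 2(4gpq + 2gp + 2gq + g + 2pq + p + q) + 1,
and 4gpq + 2gp + 2gq + g + 2pq + p + q ∈ ℤ gives the required form.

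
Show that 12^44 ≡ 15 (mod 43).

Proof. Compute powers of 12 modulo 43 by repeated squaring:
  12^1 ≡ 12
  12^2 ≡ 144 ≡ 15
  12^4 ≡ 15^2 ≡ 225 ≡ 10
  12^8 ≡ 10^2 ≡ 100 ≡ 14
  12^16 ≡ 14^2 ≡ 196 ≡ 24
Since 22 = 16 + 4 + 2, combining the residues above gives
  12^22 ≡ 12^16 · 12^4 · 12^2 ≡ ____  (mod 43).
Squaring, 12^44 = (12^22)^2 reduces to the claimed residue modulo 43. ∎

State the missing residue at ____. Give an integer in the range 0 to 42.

31

Multiply the listed residues: 24 · 10 · 15 = 240 → 3600.
Reducing modulo 43: 3600 = 83·43 + 31, so 12^22 ≡ 31.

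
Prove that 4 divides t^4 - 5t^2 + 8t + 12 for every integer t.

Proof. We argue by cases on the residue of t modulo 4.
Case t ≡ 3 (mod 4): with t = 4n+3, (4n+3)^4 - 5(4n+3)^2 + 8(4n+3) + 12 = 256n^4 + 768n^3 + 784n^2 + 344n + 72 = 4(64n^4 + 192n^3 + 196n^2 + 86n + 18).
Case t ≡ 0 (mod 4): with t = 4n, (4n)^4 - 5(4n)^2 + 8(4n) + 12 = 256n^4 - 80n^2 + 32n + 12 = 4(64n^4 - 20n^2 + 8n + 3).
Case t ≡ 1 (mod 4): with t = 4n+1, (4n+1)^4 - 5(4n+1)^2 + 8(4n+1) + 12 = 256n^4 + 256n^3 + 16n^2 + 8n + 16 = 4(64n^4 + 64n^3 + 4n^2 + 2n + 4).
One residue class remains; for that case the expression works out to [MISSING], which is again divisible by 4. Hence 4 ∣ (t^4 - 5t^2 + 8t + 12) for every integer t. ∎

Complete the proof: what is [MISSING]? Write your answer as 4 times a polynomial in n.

The residues treated are {3, 0, 1}, so the missing case is t ≡ 2 (mod 4); write t = 4n+2.
Then (4n+2)^4 - 5(4n+2)^2 + 8(4n+2) + 12 = 256n^4 + 512n^3 + 304n^2 + 80n + 24 = 4(64n^4 + 128n^3 + 76n^2 + 20n + 6).

4(64n^4 + 128n^3 + 76n^2 + 20n + 6)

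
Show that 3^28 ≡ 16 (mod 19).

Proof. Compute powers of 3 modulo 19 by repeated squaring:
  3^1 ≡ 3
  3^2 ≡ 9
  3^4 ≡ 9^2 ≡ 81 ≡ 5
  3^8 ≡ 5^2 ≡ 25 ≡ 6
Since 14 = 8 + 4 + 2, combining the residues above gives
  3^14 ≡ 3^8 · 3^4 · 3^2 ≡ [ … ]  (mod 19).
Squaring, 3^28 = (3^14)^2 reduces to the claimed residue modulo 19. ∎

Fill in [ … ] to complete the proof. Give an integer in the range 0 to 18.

4

3^8 · 3^4 · 3^2 ≡ 6 · 5 · 9 = 270.
270 mod 19 = 4, so 3^14 ≡ 4 (mod 19).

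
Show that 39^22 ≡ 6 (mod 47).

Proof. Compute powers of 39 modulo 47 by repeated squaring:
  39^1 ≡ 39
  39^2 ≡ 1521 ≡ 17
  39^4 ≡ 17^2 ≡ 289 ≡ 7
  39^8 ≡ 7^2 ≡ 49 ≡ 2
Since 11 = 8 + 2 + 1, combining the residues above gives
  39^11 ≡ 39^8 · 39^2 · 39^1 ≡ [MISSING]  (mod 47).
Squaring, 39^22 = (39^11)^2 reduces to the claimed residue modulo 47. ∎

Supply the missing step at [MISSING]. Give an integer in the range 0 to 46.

10

39^8 · 39^2 · 39^1 ≡ 2 · 17 · 39 = 1326.
1326 mod 47 = 10, so 39^11 ≡ 10 (mod 47).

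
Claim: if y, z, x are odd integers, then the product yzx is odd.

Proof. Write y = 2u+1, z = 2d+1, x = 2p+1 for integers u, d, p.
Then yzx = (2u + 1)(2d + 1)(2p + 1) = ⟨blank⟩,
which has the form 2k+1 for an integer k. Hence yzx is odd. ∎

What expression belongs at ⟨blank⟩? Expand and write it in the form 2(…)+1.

2(4dpu + 2dp + 2du + d + 2pu + p + u) + 1

(2u + 1)(2d + 1)(2p + 1) = 8dpu + 4dp + 4du + 2d + 4pu + 2p + 2u + 1
= 2(4dpu + 2dp + 2du + d + 2pu + p + u) + 1.
Since 4dpu + 2dp + 2du + d + 2pu + p + u is an integer, the product is of the form 2k+1 for an integer k.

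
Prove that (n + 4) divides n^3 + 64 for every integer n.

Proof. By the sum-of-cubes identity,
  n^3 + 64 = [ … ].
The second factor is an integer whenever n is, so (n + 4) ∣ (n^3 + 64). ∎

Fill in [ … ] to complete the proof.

(n + 4)(n^2 - 4n + 16)

a^3 + b^3 = (a + b)(a^2 - ab + b^2). With a = n, b = 4:
n^3 + 64 = (n + 4)(n^2 - 4n + 16).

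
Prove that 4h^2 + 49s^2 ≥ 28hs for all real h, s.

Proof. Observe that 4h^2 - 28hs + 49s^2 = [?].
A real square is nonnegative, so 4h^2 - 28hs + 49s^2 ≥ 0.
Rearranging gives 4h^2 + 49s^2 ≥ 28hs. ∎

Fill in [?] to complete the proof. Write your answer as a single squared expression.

(2h - 7s)^2

4h^2 - 28hs + 49s^2 is a perfect-square trinomial: the outer terms are (2h)^2 and (7s)^2, and the cross term is -2·2h·7s.
So 4h^2 - 28hs + 49s^2 = (2h - 7s)^2 ≥ 0.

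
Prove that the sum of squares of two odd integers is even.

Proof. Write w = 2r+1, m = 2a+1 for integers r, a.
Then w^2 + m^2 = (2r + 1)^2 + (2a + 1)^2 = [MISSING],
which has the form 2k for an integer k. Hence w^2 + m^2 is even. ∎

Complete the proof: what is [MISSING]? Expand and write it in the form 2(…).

(2r + 1)^2 + (2a + 1)^2 = 4a^2 + 4a + 4r^2 + 4r + 2
= 2(2a^2 + 2a + 2r^2 + 2r + 1).
Since 2a^2 + 2a + 2r^2 + 2r + 1 is an integer, the sum of squares is of the form 2k for an integer k.

2(2a^2 + 2a + 2r^2 + 2r + 1)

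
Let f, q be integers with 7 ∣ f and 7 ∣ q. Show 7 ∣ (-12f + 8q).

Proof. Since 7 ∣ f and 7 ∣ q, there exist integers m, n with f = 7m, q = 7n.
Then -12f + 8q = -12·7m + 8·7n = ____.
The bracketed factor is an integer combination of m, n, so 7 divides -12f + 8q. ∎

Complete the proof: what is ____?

Each term has a factor of 7: -12·7m + 8·7n = 7·(-12m + 8n).
Since -12m + 8n is an integer, 7 ∣ (-12f + 8q).

7(-12m + 8n)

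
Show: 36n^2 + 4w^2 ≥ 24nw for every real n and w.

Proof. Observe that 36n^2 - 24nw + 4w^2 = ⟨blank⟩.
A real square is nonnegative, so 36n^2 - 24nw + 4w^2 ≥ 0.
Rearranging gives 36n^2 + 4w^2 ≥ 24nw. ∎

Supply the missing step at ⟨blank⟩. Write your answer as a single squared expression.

The leading and trailing coefficients are 6^2 and 2^2, and 24 = 2·6·2, so the trinomial is (6n - 2w)^2.
Hence 36n^2 - 24nw + 4w^2 ≥ 0.

(6n - 2w)^2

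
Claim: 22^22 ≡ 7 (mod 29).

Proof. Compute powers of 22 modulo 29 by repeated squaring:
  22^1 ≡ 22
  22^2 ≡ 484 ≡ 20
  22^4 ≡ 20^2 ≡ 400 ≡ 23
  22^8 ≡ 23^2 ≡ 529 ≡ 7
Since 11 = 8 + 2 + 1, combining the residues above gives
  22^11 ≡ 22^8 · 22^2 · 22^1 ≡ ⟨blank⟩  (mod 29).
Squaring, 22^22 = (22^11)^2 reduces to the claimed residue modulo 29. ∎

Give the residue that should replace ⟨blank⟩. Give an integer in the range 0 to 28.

6

Multiply the listed residues: 7 · 20 · 22 = 140 → 3080.
Reducing modulo 29: 3080 = 106·29 + 6, so 22^11 ≡ 6.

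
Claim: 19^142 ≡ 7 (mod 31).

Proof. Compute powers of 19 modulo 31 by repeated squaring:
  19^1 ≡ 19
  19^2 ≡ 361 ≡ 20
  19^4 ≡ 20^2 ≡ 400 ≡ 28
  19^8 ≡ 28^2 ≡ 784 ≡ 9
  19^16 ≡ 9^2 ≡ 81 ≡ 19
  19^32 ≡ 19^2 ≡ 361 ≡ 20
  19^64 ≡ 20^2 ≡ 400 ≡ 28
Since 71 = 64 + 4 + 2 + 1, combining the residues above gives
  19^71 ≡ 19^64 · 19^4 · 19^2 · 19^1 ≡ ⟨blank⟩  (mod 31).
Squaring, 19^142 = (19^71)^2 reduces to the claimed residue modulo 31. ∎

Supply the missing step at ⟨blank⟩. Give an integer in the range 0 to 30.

19^64 · 19^4 · 19^2 · 19^1 ≡ 28 · 28 · 20 · 19 = 297920.
297920 mod 31 = 10, so 19^71 ≡ 10 (mod 31).

10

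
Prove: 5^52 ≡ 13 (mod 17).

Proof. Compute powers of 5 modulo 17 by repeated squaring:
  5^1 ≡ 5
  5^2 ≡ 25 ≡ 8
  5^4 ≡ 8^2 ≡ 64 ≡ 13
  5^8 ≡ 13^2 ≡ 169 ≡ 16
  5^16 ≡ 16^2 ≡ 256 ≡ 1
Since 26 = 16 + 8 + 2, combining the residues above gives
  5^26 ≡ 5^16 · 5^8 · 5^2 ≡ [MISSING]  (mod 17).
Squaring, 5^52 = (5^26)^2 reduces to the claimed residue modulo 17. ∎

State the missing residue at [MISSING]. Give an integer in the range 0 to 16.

5^16 · 5^8 · 5^2 ≡ 1 · 16 · 8 = 128.
128 mod 17 = 9, so 5^26 ≡ 9 (mod 17).

9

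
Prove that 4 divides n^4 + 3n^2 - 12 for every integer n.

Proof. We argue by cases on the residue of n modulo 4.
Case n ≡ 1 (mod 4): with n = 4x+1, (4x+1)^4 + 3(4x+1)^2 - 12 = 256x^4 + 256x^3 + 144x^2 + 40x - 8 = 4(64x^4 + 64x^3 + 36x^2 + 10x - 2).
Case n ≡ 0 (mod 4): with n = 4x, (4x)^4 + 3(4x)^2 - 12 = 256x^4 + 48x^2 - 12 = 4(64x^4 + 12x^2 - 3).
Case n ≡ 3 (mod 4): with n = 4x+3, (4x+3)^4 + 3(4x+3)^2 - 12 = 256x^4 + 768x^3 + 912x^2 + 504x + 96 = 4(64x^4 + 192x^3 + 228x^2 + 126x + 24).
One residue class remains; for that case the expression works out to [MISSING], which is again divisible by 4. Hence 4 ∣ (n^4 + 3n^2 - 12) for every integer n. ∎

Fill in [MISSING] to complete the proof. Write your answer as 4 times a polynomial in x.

4(64x^4 + 128x^3 + 108x^2 + 44x + 4)

The residues treated are {1, 0, 3}, so the missing case is n ≡ 2 (mod 4); write n = 4x+2.
Then (4x+2)^4 + 3(4x+2)^2 - 12 = 256x^4 + 512x^3 + 432x^2 + 176x + 16 = 4(64x^4 + 128x^3 + 108x^2 + 44x + 4).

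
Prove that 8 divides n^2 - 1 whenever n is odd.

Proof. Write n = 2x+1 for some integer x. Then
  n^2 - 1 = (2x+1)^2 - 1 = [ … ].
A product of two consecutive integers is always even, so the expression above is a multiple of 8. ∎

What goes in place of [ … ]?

4x(x + 1)

(2x+1)^2 - 1 = 4x^2 + 4x + 1 - 1 = 4x^2 + 4x = 4x(x+1).
Since x and x+1 are consecutive, x(x+1) is even, and 4·(even) is a multiple of 8.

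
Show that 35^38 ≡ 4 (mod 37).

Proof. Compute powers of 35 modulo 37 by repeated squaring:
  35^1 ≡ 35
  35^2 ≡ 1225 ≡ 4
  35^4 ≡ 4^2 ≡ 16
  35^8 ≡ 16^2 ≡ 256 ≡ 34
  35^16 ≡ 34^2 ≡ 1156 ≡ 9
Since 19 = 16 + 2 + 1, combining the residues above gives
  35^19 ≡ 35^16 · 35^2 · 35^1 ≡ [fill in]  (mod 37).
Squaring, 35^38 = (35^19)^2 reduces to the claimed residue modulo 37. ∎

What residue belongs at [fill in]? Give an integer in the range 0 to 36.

2

Multiply the listed residues: 9 · 4 · 35 = 36 → 1260.
Reducing modulo 37: 1260 = 34·37 + 2, so 35^19 ≡ 2.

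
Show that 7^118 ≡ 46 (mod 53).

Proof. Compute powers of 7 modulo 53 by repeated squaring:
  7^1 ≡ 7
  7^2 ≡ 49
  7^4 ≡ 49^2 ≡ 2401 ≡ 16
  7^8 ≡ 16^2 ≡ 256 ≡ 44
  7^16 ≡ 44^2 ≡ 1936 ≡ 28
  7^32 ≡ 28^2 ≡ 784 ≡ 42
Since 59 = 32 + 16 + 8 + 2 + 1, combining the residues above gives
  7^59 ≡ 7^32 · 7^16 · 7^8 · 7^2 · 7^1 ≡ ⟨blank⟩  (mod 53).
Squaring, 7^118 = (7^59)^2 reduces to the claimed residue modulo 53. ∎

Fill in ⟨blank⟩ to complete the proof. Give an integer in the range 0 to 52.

29

7^32 · 7^16 · 7^8 · 7^2 · 7^1 ≡ 42 · 28 · 44 · 49 · 7 = 17748192.
17748192 mod 53 = 29, so 7^59 ≡ 29 (mod 53).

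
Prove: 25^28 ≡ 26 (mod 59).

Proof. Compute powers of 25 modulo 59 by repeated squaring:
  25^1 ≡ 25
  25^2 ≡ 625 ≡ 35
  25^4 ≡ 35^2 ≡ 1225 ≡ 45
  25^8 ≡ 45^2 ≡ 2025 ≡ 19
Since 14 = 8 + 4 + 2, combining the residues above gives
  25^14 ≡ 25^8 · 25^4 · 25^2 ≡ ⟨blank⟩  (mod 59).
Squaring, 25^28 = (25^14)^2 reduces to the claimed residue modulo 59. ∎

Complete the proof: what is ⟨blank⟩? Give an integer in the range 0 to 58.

12

25^8 · 25^4 · 25^2 ≡ 19 · 45 · 35 = 29925.
29925 mod 59 = 12, so 25^14 ≡ 12 (mod 59).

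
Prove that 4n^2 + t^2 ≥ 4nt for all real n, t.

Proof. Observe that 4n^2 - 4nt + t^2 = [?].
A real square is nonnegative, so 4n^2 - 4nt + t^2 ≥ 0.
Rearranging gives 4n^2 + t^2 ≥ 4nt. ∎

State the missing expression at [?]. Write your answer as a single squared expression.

The leading and trailing coefficients are 2^2 and 1^2, and 4 = 2·2·1, so the trinomial is (2n - t)^2.
Hence 4n^2 - 4nt + t^2 ≥ 0.

(2n - t)^2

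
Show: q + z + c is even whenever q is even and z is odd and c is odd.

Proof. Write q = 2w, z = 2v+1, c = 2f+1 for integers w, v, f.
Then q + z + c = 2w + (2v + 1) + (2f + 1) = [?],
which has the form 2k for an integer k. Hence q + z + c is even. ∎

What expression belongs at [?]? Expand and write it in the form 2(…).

Expanding: 2w + (2v + 1) + (2f + 1) = 2f + 2v + 2w + 2.
Every term is even; pulling out the factor of 2 gives 2(f + v + w + 1).

2(f + v + w + 1)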